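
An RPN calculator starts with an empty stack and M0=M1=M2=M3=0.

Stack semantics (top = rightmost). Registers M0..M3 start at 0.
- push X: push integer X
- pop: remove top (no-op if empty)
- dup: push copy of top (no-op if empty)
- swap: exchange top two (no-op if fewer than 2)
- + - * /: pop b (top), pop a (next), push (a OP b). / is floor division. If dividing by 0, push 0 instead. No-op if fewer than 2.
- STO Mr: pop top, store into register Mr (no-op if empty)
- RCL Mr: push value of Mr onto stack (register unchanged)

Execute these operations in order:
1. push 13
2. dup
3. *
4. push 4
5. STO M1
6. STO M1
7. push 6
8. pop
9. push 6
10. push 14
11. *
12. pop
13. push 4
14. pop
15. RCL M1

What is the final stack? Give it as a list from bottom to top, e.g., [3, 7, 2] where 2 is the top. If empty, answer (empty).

After op 1 (push 13): stack=[13] mem=[0,0,0,0]
After op 2 (dup): stack=[13,13] mem=[0,0,0,0]
After op 3 (*): stack=[169] mem=[0,0,0,0]
After op 4 (push 4): stack=[169,4] mem=[0,0,0,0]
After op 5 (STO M1): stack=[169] mem=[0,4,0,0]
After op 6 (STO M1): stack=[empty] mem=[0,169,0,0]
After op 7 (push 6): stack=[6] mem=[0,169,0,0]
After op 8 (pop): stack=[empty] mem=[0,169,0,0]
After op 9 (push 6): stack=[6] mem=[0,169,0,0]
After op 10 (push 14): stack=[6,14] mem=[0,169,0,0]
After op 11 (*): stack=[84] mem=[0,169,0,0]
After op 12 (pop): stack=[empty] mem=[0,169,0,0]
After op 13 (push 4): stack=[4] mem=[0,169,0,0]
After op 14 (pop): stack=[empty] mem=[0,169,0,0]
After op 15 (RCL M1): stack=[169] mem=[0,169,0,0]

Answer: [169]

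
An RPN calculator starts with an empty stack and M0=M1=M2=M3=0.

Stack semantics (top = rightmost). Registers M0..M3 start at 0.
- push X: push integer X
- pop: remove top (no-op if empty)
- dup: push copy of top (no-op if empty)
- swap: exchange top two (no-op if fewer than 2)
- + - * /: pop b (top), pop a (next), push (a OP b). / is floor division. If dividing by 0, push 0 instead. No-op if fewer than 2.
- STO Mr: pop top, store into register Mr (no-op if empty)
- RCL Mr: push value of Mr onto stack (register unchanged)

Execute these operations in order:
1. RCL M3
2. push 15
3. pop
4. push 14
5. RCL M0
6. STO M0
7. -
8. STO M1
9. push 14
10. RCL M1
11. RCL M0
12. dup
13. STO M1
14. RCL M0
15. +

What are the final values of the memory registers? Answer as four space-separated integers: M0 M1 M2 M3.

After op 1 (RCL M3): stack=[0] mem=[0,0,0,0]
After op 2 (push 15): stack=[0,15] mem=[0,0,0,0]
After op 3 (pop): stack=[0] mem=[0,0,0,0]
After op 4 (push 14): stack=[0,14] mem=[0,0,0,0]
After op 5 (RCL M0): stack=[0,14,0] mem=[0,0,0,0]
After op 6 (STO M0): stack=[0,14] mem=[0,0,0,0]
After op 7 (-): stack=[-14] mem=[0,0,0,0]
After op 8 (STO M1): stack=[empty] mem=[0,-14,0,0]
After op 9 (push 14): stack=[14] mem=[0,-14,0,0]
After op 10 (RCL M1): stack=[14,-14] mem=[0,-14,0,0]
After op 11 (RCL M0): stack=[14,-14,0] mem=[0,-14,0,0]
After op 12 (dup): stack=[14,-14,0,0] mem=[0,-14,0,0]
After op 13 (STO M1): stack=[14,-14,0] mem=[0,0,0,0]
After op 14 (RCL M0): stack=[14,-14,0,0] mem=[0,0,0,0]
After op 15 (+): stack=[14,-14,0] mem=[0,0,0,0]

Answer: 0 0 0 0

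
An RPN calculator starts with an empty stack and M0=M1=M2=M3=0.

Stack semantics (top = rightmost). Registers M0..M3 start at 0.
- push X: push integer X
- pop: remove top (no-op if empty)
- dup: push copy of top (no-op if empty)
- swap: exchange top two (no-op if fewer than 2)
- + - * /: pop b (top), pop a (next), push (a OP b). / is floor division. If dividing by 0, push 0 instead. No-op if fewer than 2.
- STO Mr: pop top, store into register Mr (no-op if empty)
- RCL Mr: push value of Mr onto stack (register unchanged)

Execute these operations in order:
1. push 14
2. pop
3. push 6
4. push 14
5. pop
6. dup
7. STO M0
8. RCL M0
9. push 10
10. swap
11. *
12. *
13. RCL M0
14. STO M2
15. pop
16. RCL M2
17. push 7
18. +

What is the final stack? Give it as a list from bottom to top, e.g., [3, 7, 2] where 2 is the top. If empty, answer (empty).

Answer: [13]

Derivation:
After op 1 (push 14): stack=[14] mem=[0,0,0,0]
After op 2 (pop): stack=[empty] mem=[0,0,0,0]
After op 3 (push 6): stack=[6] mem=[0,0,0,0]
After op 4 (push 14): stack=[6,14] mem=[0,0,0,0]
After op 5 (pop): stack=[6] mem=[0,0,0,0]
After op 6 (dup): stack=[6,6] mem=[0,0,0,0]
After op 7 (STO M0): stack=[6] mem=[6,0,0,0]
After op 8 (RCL M0): stack=[6,6] mem=[6,0,0,0]
After op 9 (push 10): stack=[6,6,10] mem=[6,0,0,0]
After op 10 (swap): stack=[6,10,6] mem=[6,0,0,0]
After op 11 (*): stack=[6,60] mem=[6,0,0,0]
After op 12 (*): stack=[360] mem=[6,0,0,0]
After op 13 (RCL M0): stack=[360,6] mem=[6,0,0,0]
After op 14 (STO M2): stack=[360] mem=[6,0,6,0]
After op 15 (pop): stack=[empty] mem=[6,0,6,0]
After op 16 (RCL M2): stack=[6] mem=[6,0,6,0]
After op 17 (push 7): stack=[6,7] mem=[6,0,6,0]
After op 18 (+): stack=[13] mem=[6,0,6,0]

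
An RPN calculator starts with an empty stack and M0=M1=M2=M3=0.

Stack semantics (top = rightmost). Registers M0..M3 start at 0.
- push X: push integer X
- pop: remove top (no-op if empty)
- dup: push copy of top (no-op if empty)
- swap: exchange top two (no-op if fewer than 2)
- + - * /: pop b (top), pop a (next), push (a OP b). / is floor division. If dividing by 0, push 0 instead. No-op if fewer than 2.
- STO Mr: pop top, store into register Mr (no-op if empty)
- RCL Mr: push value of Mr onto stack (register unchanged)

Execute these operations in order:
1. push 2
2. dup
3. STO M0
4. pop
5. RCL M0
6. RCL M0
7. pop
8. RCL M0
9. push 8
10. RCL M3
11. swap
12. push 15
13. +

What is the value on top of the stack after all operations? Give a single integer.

Answer: 23

Derivation:
After op 1 (push 2): stack=[2] mem=[0,0,0,0]
After op 2 (dup): stack=[2,2] mem=[0,0,0,0]
After op 3 (STO M0): stack=[2] mem=[2,0,0,0]
After op 4 (pop): stack=[empty] mem=[2,0,0,0]
After op 5 (RCL M0): stack=[2] mem=[2,0,0,0]
After op 6 (RCL M0): stack=[2,2] mem=[2,0,0,0]
After op 7 (pop): stack=[2] mem=[2,0,0,0]
After op 8 (RCL M0): stack=[2,2] mem=[2,0,0,0]
After op 9 (push 8): stack=[2,2,8] mem=[2,0,0,0]
After op 10 (RCL M3): stack=[2,2,8,0] mem=[2,0,0,0]
After op 11 (swap): stack=[2,2,0,8] mem=[2,0,0,0]
After op 12 (push 15): stack=[2,2,0,8,15] mem=[2,0,0,0]
After op 13 (+): stack=[2,2,0,23] mem=[2,0,0,0]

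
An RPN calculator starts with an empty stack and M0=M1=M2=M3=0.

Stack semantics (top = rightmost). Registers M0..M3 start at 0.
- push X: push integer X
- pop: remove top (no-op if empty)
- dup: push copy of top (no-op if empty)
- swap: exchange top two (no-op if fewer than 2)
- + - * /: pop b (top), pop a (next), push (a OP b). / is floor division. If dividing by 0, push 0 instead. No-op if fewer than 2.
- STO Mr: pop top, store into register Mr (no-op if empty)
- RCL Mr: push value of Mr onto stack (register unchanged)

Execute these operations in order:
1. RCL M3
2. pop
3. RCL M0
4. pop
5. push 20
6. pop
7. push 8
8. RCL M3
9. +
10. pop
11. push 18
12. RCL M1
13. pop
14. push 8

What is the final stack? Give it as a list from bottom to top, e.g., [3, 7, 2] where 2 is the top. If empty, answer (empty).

After op 1 (RCL M3): stack=[0] mem=[0,0,0,0]
After op 2 (pop): stack=[empty] mem=[0,0,0,0]
After op 3 (RCL M0): stack=[0] mem=[0,0,0,0]
After op 4 (pop): stack=[empty] mem=[0,0,0,0]
After op 5 (push 20): stack=[20] mem=[0,0,0,0]
After op 6 (pop): stack=[empty] mem=[0,0,0,0]
After op 7 (push 8): stack=[8] mem=[0,0,0,0]
After op 8 (RCL M3): stack=[8,0] mem=[0,0,0,0]
After op 9 (+): stack=[8] mem=[0,0,0,0]
After op 10 (pop): stack=[empty] mem=[0,0,0,0]
After op 11 (push 18): stack=[18] mem=[0,0,0,0]
After op 12 (RCL M1): stack=[18,0] mem=[0,0,0,0]
After op 13 (pop): stack=[18] mem=[0,0,0,0]
After op 14 (push 8): stack=[18,8] mem=[0,0,0,0]

Answer: [18, 8]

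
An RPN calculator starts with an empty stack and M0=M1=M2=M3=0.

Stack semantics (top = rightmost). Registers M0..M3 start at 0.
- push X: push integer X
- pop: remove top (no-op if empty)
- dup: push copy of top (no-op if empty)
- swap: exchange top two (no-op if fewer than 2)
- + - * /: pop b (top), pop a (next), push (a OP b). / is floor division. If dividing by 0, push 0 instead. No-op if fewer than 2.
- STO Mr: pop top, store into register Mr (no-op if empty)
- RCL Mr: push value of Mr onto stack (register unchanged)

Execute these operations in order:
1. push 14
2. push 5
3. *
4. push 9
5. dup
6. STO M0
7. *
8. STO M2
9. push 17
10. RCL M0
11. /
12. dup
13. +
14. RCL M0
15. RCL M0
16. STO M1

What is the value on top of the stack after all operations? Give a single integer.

Answer: 9

Derivation:
After op 1 (push 14): stack=[14] mem=[0,0,0,0]
After op 2 (push 5): stack=[14,5] mem=[0,0,0,0]
After op 3 (*): stack=[70] mem=[0,0,0,0]
After op 4 (push 9): stack=[70,9] mem=[0,0,0,0]
After op 5 (dup): stack=[70,9,9] mem=[0,0,0,0]
After op 6 (STO M0): stack=[70,9] mem=[9,0,0,0]
After op 7 (*): stack=[630] mem=[9,0,0,0]
After op 8 (STO M2): stack=[empty] mem=[9,0,630,0]
After op 9 (push 17): stack=[17] mem=[9,0,630,0]
After op 10 (RCL M0): stack=[17,9] mem=[9,0,630,0]
After op 11 (/): stack=[1] mem=[9,0,630,0]
After op 12 (dup): stack=[1,1] mem=[9,0,630,0]
After op 13 (+): stack=[2] mem=[9,0,630,0]
After op 14 (RCL M0): stack=[2,9] mem=[9,0,630,0]
After op 15 (RCL M0): stack=[2,9,9] mem=[9,0,630,0]
After op 16 (STO M1): stack=[2,9] mem=[9,9,630,0]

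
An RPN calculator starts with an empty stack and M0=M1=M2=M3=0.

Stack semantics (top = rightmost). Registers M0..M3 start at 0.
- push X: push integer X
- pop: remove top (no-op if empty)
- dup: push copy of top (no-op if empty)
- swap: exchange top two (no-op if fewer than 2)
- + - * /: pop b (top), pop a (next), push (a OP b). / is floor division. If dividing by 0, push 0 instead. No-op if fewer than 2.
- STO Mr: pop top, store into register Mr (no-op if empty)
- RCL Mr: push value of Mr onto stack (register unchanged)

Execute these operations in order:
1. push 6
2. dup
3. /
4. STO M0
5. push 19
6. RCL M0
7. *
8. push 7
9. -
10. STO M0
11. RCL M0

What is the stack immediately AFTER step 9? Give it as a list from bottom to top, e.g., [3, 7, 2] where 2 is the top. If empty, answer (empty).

After op 1 (push 6): stack=[6] mem=[0,0,0,0]
After op 2 (dup): stack=[6,6] mem=[0,0,0,0]
After op 3 (/): stack=[1] mem=[0,0,0,0]
After op 4 (STO M0): stack=[empty] mem=[1,0,0,0]
After op 5 (push 19): stack=[19] mem=[1,0,0,0]
After op 6 (RCL M0): stack=[19,1] mem=[1,0,0,0]
After op 7 (*): stack=[19] mem=[1,0,0,0]
After op 8 (push 7): stack=[19,7] mem=[1,0,0,0]
After op 9 (-): stack=[12] mem=[1,0,0,0]

[12]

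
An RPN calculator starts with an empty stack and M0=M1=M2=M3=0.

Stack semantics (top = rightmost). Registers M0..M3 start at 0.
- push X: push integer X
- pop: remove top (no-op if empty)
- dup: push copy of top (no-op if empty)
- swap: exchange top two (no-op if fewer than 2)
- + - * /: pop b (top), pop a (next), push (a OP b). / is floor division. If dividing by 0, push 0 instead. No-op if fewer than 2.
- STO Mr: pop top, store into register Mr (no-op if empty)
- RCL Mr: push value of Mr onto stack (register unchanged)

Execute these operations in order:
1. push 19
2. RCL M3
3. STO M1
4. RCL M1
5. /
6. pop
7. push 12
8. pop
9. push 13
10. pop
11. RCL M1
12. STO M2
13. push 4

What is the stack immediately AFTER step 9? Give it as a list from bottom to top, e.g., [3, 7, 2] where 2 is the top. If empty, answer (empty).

After op 1 (push 19): stack=[19] mem=[0,0,0,0]
After op 2 (RCL M3): stack=[19,0] mem=[0,0,0,0]
After op 3 (STO M1): stack=[19] mem=[0,0,0,0]
After op 4 (RCL M1): stack=[19,0] mem=[0,0,0,0]
After op 5 (/): stack=[0] mem=[0,0,0,0]
After op 6 (pop): stack=[empty] mem=[0,0,0,0]
After op 7 (push 12): stack=[12] mem=[0,0,0,0]
After op 8 (pop): stack=[empty] mem=[0,0,0,0]
After op 9 (push 13): stack=[13] mem=[0,0,0,0]

[13]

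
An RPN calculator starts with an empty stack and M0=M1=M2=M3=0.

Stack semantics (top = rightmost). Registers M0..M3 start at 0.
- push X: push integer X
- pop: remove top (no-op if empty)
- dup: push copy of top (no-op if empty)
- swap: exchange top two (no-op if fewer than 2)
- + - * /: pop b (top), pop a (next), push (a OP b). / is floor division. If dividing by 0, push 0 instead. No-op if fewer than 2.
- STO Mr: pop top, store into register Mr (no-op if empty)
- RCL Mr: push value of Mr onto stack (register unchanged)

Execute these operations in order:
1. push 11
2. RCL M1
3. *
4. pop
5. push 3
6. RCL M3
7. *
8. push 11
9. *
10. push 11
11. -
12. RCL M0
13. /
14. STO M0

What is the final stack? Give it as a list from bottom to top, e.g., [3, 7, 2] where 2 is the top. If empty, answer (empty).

After op 1 (push 11): stack=[11] mem=[0,0,0,0]
After op 2 (RCL M1): stack=[11,0] mem=[0,0,0,0]
After op 3 (*): stack=[0] mem=[0,0,0,0]
After op 4 (pop): stack=[empty] mem=[0,0,0,0]
After op 5 (push 3): stack=[3] mem=[0,0,0,0]
After op 6 (RCL M3): stack=[3,0] mem=[0,0,0,0]
After op 7 (*): stack=[0] mem=[0,0,0,0]
After op 8 (push 11): stack=[0,11] mem=[0,0,0,0]
After op 9 (*): stack=[0] mem=[0,0,0,0]
After op 10 (push 11): stack=[0,11] mem=[0,0,0,0]
After op 11 (-): stack=[-11] mem=[0,0,0,0]
After op 12 (RCL M0): stack=[-11,0] mem=[0,0,0,0]
After op 13 (/): stack=[0] mem=[0,0,0,0]
After op 14 (STO M0): stack=[empty] mem=[0,0,0,0]

Answer: (empty)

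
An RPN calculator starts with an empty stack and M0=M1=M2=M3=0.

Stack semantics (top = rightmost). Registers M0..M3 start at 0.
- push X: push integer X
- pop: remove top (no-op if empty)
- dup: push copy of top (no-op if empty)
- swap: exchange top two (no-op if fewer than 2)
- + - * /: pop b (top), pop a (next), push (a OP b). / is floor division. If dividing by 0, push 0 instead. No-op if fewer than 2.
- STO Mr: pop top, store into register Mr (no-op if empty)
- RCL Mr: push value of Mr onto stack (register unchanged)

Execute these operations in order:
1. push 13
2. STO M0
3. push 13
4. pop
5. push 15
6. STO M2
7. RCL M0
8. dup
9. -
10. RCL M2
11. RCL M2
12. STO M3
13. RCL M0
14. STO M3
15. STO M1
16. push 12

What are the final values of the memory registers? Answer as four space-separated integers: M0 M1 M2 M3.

After op 1 (push 13): stack=[13] mem=[0,0,0,0]
After op 2 (STO M0): stack=[empty] mem=[13,0,0,0]
After op 3 (push 13): stack=[13] mem=[13,0,0,0]
After op 4 (pop): stack=[empty] mem=[13,0,0,0]
After op 5 (push 15): stack=[15] mem=[13,0,0,0]
After op 6 (STO M2): stack=[empty] mem=[13,0,15,0]
After op 7 (RCL M0): stack=[13] mem=[13,0,15,0]
After op 8 (dup): stack=[13,13] mem=[13,0,15,0]
After op 9 (-): stack=[0] mem=[13,0,15,0]
After op 10 (RCL M2): stack=[0,15] mem=[13,0,15,0]
After op 11 (RCL M2): stack=[0,15,15] mem=[13,0,15,0]
After op 12 (STO M3): stack=[0,15] mem=[13,0,15,15]
After op 13 (RCL M0): stack=[0,15,13] mem=[13,0,15,15]
After op 14 (STO M3): stack=[0,15] mem=[13,0,15,13]
After op 15 (STO M1): stack=[0] mem=[13,15,15,13]
After op 16 (push 12): stack=[0,12] mem=[13,15,15,13]

Answer: 13 15 15 13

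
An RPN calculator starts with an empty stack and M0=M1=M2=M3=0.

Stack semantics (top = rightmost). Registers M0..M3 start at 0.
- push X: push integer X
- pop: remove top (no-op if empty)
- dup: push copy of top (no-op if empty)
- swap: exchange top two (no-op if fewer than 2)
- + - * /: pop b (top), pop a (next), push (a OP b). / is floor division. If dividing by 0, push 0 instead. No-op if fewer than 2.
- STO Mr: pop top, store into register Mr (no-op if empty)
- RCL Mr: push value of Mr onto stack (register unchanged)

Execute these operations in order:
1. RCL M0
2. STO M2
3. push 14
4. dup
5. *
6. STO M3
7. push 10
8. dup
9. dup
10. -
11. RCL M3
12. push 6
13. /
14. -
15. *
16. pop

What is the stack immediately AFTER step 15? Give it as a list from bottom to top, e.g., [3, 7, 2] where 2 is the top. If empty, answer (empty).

After op 1 (RCL M0): stack=[0] mem=[0,0,0,0]
After op 2 (STO M2): stack=[empty] mem=[0,0,0,0]
After op 3 (push 14): stack=[14] mem=[0,0,0,0]
After op 4 (dup): stack=[14,14] mem=[0,0,0,0]
After op 5 (*): stack=[196] mem=[0,0,0,0]
After op 6 (STO M3): stack=[empty] mem=[0,0,0,196]
After op 7 (push 10): stack=[10] mem=[0,0,0,196]
After op 8 (dup): stack=[10,10] mem=[0,0,0,196]
After op 9 (dup): stack=[10,10,10] mem=[0,0,0,196]
After op 10 (-): stack=[10,0] mem=[0,0,0,196]
After op 11 (RCL M3): stack=[10,0,196] mem=[0,0,0,196]
After op 12 (push 6): stack=[10,0,196,6] mem=[0,0,0,196]
After op 13 (/): stack=[10,0,32] mem=[0,0,0,196]
After op 14 (-): stack=[10,-32] mem=[0,0,0,196]
After op 15 (*): stack=[-320] mem=[0,0,0,196]

[-320]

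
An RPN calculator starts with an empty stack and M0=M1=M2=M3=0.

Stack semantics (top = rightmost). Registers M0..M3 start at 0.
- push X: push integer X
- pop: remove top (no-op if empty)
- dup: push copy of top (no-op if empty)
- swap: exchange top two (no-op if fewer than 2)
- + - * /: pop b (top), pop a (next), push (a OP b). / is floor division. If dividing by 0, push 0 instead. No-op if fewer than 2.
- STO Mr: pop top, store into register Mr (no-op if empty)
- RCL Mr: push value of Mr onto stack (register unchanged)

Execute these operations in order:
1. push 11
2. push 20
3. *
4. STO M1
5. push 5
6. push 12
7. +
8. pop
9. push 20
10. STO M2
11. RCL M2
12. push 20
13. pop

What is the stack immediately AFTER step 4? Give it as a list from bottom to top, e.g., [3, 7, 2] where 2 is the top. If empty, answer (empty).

After op 1 (push 11): stack=[11] mem=[0,0,0,0]
After op 2 (push 20): stack=[11,20] mem=[0,0,0,0]
After op 3 (*): stack=[220] mem=[0,0,0,0]
After op 4 (STO M1): stack=[empty] mem=[0,220,0,0]

(empty)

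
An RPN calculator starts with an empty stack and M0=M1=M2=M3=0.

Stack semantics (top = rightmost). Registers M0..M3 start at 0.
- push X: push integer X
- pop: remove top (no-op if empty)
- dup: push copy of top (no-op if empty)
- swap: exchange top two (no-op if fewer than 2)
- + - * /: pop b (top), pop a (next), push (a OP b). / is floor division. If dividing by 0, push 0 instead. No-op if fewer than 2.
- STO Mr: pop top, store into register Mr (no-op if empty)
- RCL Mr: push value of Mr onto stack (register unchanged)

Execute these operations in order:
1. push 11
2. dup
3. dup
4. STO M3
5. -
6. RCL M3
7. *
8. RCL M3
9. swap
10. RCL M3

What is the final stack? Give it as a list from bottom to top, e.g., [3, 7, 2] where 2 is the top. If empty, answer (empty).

After op 1 (push 11): stack=[11] mem=[0,0,0,0]
After op 2 (dup): stack=[11,11] mem=[0,0,0,0]
After op 3 (dup): stack=[11,11,11] mem=[0,0,0,0]
After op 4 (STO M3): stack=[11,11] mem=[0,0,0,11]
After op 5 (-): stack=[0] mem=[0,0,0,11]
After op 6 (RCL M3): stack=[0,11] mem=[0,0,0,11]
After op 7 (*): stack=[0] mem=[0,0,0,11]
After op 8 (RCL M3): stack=[0,11] mem=[0,0,0,11]
After op 9 (swap): stack=[11,0] mem=[0,0,0,11]
After op 10 (RCL M3): stack=[11,0,11] mem=[0,0,0,11]

Answer: [11, 0, 11]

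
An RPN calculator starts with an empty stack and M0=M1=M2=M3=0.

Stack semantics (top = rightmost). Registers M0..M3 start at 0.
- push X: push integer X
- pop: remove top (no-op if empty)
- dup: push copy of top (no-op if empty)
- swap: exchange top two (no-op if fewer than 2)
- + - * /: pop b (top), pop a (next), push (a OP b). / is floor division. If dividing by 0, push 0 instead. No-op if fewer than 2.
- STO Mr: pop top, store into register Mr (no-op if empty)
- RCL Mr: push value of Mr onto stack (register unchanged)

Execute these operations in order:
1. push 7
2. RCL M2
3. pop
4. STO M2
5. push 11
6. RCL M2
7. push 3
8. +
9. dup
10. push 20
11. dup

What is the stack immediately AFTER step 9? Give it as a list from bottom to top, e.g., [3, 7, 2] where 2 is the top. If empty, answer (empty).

After op 1 (push 7): stack=[7] mem=[0,0,0,0]
After op 2 (RCL M2): stack=[7,0] mem=[0,0,0,0]
After op 3 (pop): stack=[7] mem=[0,0,0,0]
After op 4 (STO M2): stack=[empty] mem=[0,0,7,0]
After op 5 (push 11): stack=[11] mem=[0,0,7,0]
After op 6 (RCL M2): stack=[11,7] mem=[0,0,7,0]
After op 7 (push 3): stack=[11,7,3] mem=[0,0,7,0]
After op 8 (+): stack=[11,10] mem=[0,0,7,0]
After op 9 (dup): stack=[11,10,10] mem=[0,0,7,0]

[11, 10, 10]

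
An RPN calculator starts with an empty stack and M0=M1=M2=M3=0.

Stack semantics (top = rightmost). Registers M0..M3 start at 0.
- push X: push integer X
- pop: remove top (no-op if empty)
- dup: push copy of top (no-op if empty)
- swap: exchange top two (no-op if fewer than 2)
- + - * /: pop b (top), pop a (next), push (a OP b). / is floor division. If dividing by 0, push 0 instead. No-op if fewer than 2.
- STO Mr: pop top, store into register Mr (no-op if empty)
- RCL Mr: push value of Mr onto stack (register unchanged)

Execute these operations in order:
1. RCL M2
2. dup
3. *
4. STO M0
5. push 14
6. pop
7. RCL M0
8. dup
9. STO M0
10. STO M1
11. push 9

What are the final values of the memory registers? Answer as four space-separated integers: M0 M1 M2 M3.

After op 1 (RCL M2): stack=[0] mem=[0,0,0,0]
After op 2 (dup): stack=[0,0] mem=[0,0,0,0]
After op 3 (*): stack=[0] mem=[0,0,0,0]
After op 4 (STO M0): stack=[empty] mem=[0,0,0,0]
After op 5 (push 14): stack=[14] mem=[0,0,0,0]
After op 6 (pop): stack=[empty] mem=[0,0,0,0]
After op 7 (RCL M0): stack=[0] mem=[0,0,0,0]
After op 8 (dup): stack=[0,0] mem=[0,0,0,0]
After op 9 (STO M0): stack=[0] mem=[0,0,0,0]
After op 10 (STO M1): stack=[empty] mem=[0,0,0,0]
After op 11 (push 9): stack=[9] mem=[0,0,0,0]

Answer: 0 0 0 0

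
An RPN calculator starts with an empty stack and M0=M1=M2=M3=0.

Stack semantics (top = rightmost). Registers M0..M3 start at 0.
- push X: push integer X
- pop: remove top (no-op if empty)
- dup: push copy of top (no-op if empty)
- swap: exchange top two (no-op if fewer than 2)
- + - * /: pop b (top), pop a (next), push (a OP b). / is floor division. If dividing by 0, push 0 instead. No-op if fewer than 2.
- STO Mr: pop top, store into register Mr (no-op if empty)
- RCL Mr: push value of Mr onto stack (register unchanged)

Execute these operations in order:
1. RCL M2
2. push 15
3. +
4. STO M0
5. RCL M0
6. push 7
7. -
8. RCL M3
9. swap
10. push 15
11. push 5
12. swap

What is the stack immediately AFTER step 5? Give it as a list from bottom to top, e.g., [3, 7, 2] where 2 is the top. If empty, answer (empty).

After op 1 (RCL M2): stack=[0] mem=[0,0,0,0]
After op 2 (push 15): stack=[0,15] mem=[0,0,0,0]
After op 3 (+): stack=[15] mem=[0,0,0,0]
After op 4 (STO M0): stack=[empty] mem=[15,0,0,0]
After op 5 (RCL M0): stack=[15] mem=[15,0,0,0]

[15]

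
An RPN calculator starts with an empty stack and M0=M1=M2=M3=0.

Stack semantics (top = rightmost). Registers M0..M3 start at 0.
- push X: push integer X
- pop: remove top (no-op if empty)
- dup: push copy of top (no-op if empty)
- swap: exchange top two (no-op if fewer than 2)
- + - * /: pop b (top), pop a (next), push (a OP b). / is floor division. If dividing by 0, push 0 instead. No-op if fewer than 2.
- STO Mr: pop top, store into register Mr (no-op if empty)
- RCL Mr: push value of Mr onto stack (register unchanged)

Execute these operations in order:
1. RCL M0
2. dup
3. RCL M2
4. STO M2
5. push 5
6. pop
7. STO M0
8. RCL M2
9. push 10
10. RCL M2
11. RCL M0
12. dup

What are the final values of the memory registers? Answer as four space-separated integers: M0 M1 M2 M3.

Answer: 0 0 0 0

Derivation:
After op 1 (RCL M0): stack=[0] mem=[0,0,0,0]
After op 2 (dup): stack=[0,0] mem=[0,0,0,0]
After op 3 (RCL M2): stack=[0,0,0] mem=[0,0,0,0]
After op 4 (STO M2): stack=[0,0] mem=[0,0,0,0]
After op 5 (push 5): stack=[0,0,5] mem=[0,0,0,0]
After op 6 (pop): stack=[0,0] mem=[0,0,0,0]
After op 7 (STO M0): stack=[0] mem=[0,0,0,0]
After op 8 (RCL M2): stack=[0,0] mem=[0,0,0,0]
After op 9 (push 10): stack=[0,0,10] mem=[0,0,0,0]
After op 10 (RCL M2): stack=[0,0,10,0] mem=[0,0,0,0]
After op 11 (RCL M0): stack=[0,0,10,0,0] mem=[0,0,0,0]
After op 12 (dup): stack=[0,0,10,0,0,0] mem=[0,0,0,0]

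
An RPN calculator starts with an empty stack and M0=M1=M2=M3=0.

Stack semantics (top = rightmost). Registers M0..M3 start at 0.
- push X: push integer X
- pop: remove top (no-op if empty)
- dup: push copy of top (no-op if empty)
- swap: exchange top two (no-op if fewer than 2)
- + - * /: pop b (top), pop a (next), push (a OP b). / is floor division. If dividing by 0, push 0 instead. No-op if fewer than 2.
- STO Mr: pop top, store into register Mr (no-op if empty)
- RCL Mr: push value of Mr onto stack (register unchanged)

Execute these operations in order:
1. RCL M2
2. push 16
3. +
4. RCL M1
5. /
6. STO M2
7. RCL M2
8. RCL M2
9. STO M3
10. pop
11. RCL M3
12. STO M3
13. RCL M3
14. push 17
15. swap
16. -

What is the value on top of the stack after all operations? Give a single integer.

After op 1 (RCL M2): stack=[0] mem=[0,0,0,0]
After op 2 (push 16): stack=[0,16] mem=[0,0,0,0]
After op 3 (+): stack=[16] mem=[0,0,0,0]
After op 4 (RCL M1): stack=[16,0] mem=[0,0,0,0]
After op 5 (/): stack=[0] mem=[0,0,0,0]
After op 6 (STO M2): stack=[empty] mem=[0,0,0,0]
After op 7 (RCL M2): stack=[0] mem=[0,0,0,0]
After op 8 (RCL M2): stack=[0,0] mem=[0,0,0,0]
After op 9 (STO M3): stack=[0] mem=[0,0,0,0]
After op 10 (pop): stack=[empty] mem=[0,0,0,0]
After op 11 (RCL M3): stack=[0] mem=[0,0,0,0]
After op 12 (STO M3): stack=[empty] mem=[0,0,0,0]
After op 13 (RCL M3): stack=[0] mem=[0,0,0,0]
After op 14 (push 17): stack=[0,17] mem=[0,0,0,0]
After op 15 (swap): stack=[17,0] mem=[0,0,0,0]
After op 16 (-): stack=[17] mem=[0,0,0,0]

Answer: 17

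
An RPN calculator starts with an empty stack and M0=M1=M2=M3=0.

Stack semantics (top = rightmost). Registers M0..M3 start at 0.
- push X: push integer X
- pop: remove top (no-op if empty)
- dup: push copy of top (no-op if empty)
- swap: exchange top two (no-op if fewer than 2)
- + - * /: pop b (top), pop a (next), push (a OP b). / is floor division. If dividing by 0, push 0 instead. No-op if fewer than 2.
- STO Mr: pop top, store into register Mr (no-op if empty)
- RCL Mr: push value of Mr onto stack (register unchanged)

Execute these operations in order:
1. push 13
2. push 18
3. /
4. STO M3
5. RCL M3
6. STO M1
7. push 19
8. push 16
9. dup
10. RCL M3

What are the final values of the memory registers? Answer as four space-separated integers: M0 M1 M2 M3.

After op 1 (push 13): stack=[13] mem=[0,0,0,0]
After op 2 (push 18): stack=[13,18] mem=[0,0,0,0]
After op 3 (/): stack=[0] mem=[0,0,0,0]
After op 4 (STO M3): stack=[empty] mem=[0,0,0,0]
After op 5 (RCL M3): stack=[0] mem=[0,0,0,0]
After op 6 (STO M1): stack=[empty] mem=[0,0,0,0]
After op 7 (push 19): stack=[19] mem=[0,0,0,0]
After op 8 (push 16): stack=[19,16] mem=[0,0,0,0]
After op 9 (dup): stack=[19,16,16] mem=[0,0,0,0]
After op 10 (RCL M3): stack=[19,16,16,0] mem=[0,0,0,0]

Answer: 0 0 0 0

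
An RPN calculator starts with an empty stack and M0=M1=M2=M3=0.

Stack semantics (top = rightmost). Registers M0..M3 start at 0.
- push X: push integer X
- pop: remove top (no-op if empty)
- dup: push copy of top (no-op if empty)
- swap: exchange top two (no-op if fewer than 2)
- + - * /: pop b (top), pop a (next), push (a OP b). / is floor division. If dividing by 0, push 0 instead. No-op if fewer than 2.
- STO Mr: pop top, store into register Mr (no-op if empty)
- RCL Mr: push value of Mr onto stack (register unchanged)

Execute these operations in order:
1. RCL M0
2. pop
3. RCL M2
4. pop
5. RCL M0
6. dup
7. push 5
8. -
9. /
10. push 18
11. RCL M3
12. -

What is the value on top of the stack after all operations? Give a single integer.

Answer: 18

Derivation:
After op 1 (RCL M0): stack=[0] mem=[0,0,0,0]
After op 2 (pop): stack=[empty] mem=[0,0,0,0]
After op 3 (RCL M2): stack=[0] mem=[0,0,0,0]
After op 4 (pop): stack=[empty] mem=[0,0,0,0]
After op 5 (RCL M0): stack=[0] mem=[0,0,0,0]
After op 6 (dup): stack=[0,0] mem=[0,0,0,0]
After op 7 (push 5): stack=[0,0,5] mem=[0,0,0,0]
After op 8 (-): stack=[0,-5] mem=[0,0,0,0]
After op 9 (/): stack=[0] mem=[0,0,0,0]
After op 10 (push 18): stack=[0,18] mem=[0,0,0,0]
After op 11 (RCL M3): stack=[0,18,0] mem=[0,0,0,0]
After op 12 (-): stack=[0,18] mem=[0,0,0,0]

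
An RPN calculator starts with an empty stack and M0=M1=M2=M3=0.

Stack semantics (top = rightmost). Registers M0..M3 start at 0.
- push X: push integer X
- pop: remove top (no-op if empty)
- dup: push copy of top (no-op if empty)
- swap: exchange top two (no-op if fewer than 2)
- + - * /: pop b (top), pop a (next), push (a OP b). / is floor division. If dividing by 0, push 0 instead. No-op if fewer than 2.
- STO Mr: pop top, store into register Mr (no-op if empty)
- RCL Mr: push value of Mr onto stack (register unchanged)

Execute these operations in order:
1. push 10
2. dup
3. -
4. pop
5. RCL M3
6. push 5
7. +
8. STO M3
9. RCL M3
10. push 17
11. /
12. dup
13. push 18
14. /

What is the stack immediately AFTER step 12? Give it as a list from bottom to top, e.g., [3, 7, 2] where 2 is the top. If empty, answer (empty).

After op 1 (push 10): stack=[10] mem=[0,0,0,0]
After op 2 (dup): stack=[10,10] mem=[0,0,0,0]
After op 3 (-): stack=[0] mem=[0,0,0,0]
After op 4 (pop): stack=[empty] mem=[0,0,0,0]
After op 5 (RCL M3): stack=[0] mem=[0,0,0,0]
After op 6 (push 5): stack=[0,5] mem=[0,0,0,0]
After op 7 (+): stack=[5] mem=[0,0,0,0]
After op 8 (STO M3): stack=[empty] mem=[0,0,0,5]
After op 9 (RCL M3): stack=[5] mem=[0,0,0,5]
After op 10 (push 17): stack=[5,17] mem=[0,0,0,5]
After op 11 (/): stack=[0] mem=[0,0,0,5]
After op 12 (dup): stack=[0,0] mem=[0,0,0,5]

[0, 0]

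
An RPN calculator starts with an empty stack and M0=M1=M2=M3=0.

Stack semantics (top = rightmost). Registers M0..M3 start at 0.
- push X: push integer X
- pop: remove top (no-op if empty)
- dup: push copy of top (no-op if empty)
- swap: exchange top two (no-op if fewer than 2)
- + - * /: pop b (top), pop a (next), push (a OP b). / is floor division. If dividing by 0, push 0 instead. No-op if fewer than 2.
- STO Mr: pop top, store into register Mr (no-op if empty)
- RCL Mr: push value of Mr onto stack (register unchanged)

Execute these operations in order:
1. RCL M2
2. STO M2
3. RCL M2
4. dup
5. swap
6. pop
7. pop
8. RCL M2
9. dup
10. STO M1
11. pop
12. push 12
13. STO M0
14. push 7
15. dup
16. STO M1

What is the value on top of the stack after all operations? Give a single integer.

After op 1 (RCL M2): stack=[0] mem=[0,0,0,0]
After op 2 (STO M2): stack=[empty] mem=[0,0,0,0]
After op 3 (RCL M2): stack=[0] mem=[0,0,0,0]
After op 4 (dup): stack=[0,0] mem=[0,0,0,0]
After op 5 (swap): stack=[0,0] mem=[0,0,0,0]
After op 6 (pop): stack=[0] mem=[0,0,0,0]
After op 7 (pop): stack=[empty] mem=[0,0,0,0]
After op 8 (RCL M2): stack=[0] mem=[0,0,0,0]
After op 9 (dup): stack=[0,0] mem=[0,0,0,0]
After op 10 (STO M1): stack=[0] mem=[0,0,0,0]
After op 11 (pop): stack=[empty] mem=[0,0,0,0]
After op 12 (push 12): stack=[12] mem=[0,0,0,0]
After op 13 (STO M0): stack=[empty] mem=[12,0,0,0]
After op 14 (push 7): stack=[7] mem=[12,0,0,0]
After op 15 (dup): stack=[7,7] mem=[12,0,0,0]
After op 16 (STO M1): stack=[7] mem=[12,7,0,0]

Answer: 7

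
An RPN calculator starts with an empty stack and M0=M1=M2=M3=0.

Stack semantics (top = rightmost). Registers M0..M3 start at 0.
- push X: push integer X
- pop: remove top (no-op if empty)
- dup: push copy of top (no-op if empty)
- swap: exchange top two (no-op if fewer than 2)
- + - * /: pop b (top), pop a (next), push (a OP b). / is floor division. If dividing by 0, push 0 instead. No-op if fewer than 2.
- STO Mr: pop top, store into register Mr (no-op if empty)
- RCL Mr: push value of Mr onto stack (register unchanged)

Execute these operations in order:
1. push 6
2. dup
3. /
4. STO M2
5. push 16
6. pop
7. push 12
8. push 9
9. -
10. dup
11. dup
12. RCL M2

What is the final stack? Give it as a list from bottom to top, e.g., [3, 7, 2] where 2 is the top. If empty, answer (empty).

After op 1 (push 6): stack=[6] mem=[0,0,0,0]
After op 2 (dup): stack=[6,6] mem=[0,0,0,0]
After op 3 (/): stack=[1] mem=[0,0,0,0]
After op 4 (STO M2): stack=[empty] mem=[0,0,1,0]
After op 5 (push 16): stack=[16] mem=[0,0,1,0]
After op 6 (pop): stack=[empty] mem=[0,0,1,0]
After op 7 (push 12): stack=[12] mem=[0,0,1,0]
After op 8 (push 9): stack=[12,9] mem=[0,0,1,0]
After op 9 (-): stack=[3] mem=[0,0,1,0]
After op 10 (dup): stack=[3,3] mem=[0,0,1,0]
After op 11 (dup): stack=[3,3,3] mem=[0,0,1,0]
After op 12 (RCL M2): stack=[3,3,3,1] mem=[0,0,1,0]

Answer: [3, 3, 3, 1]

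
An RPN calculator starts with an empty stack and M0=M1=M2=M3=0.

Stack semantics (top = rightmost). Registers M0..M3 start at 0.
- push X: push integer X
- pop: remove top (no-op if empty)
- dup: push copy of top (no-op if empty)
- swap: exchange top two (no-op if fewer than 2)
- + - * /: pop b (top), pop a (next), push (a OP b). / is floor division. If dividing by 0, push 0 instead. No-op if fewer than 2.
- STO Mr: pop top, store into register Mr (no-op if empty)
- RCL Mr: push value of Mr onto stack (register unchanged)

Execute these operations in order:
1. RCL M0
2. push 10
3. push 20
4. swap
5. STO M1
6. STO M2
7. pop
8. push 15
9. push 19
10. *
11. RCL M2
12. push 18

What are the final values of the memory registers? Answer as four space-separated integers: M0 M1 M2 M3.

After op 1 (RCL M0): stack=[0] mem=[0,0,0,0]
After op 2 (push 10): stack=[0,10] mem=[0,0,0,0]
After op 3 (push 20): stack=[0,10,20] mem=[0,0,0,0]
After op 4 (swap): stack=[0,20,10] mem=[0,0,0,0]
After op 5 (STO M1): stack=[0,20] mem=[0,10,0,0]
After op 6 (STO M2): stack=[0] mem=[0,10,20,0]
After op 7 (pop): stack=[empty] mem=[0,10,20,0]
After op 8 (push 15): stack=[15] mem=[0,10,20,0]
After op 9 (push 19): stack=[15,19] mem=[0,10,20,0]
After op 10 (*): stack=[285] mem=[0,10,20,0]
After op 11 (RCL M2): stack=[285,20] mem=[0,10,20,0]
After op 12 (push 18): stack=[285,20,18] mem=[0,10,20,0]

Answer: 0 10 20 0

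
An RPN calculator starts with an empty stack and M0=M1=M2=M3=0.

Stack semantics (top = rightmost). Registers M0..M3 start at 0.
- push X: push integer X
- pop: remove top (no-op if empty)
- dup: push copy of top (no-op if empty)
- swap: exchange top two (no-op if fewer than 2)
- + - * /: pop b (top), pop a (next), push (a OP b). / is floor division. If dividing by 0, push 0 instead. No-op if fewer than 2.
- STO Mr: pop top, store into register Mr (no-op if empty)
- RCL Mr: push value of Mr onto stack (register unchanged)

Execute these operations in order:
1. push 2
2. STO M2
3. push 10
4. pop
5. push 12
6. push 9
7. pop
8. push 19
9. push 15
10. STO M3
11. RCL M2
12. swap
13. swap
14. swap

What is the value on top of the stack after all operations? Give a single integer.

After op 1 (push 2): stack=[2] mem=[0,0,0,0]
After op 2 (STO M2): stack=[empty] mem=[0,0,2,0]
After op 3 (push 10): stack=[10] mem=[0,0,2,0]
After op 4 (pop): stack=[empty] mem=[0,0,2,0]
After op 5 (push 12): stack=[12] mem=[0,0,2,0]
After op 6 (push 9): stack=[12,9] mem=[0,0,2,0]
After op 7 (pop): stack=[12] mem=[0,0,2,0]
After op 8 (push 19): stack=[12,19] mem=[0,0,2,0]
After op 9 (push 15): stack=[12,19,15] mem=[0,0,2,0]
After op 10 (STO M3): stack=[12,19] mem=[0,0,2,15]
After op 11 (RCL M2): stack=[12,19,2] mem=[0,0,2,15]
After op 12 (swap): stack=[12,2,19] mem=[0,0,2,15]
After op 13 (swap): stack=[12,19,2] mem=[0,0,2,15]
After op 14 (swap): stack=[12,2,19] mem=[0,0,2,15]

Answer: 19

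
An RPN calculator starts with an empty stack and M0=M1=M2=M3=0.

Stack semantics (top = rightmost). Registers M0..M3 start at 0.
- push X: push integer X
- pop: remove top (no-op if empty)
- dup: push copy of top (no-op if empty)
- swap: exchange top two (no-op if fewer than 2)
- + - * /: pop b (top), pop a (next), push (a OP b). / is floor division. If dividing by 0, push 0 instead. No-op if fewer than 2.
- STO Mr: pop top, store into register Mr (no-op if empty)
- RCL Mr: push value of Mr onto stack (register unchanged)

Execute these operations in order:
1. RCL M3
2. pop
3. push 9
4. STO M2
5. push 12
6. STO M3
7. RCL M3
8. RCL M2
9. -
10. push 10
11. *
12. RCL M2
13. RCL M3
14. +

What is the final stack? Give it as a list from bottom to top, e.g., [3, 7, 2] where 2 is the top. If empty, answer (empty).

After op 1 (RCL M3): stack=[0] mem=[0,0,0,0]
After op 2 (pop): stack=[empty] mem=[0,0,0,0]
After op 3 (push 9): stack=[9] mem=[0,0,0,0]
After op 4 (STO M2): stack=[empty] mem=[0,0,9,0]
After op 5 (push 12): stack=[12] mem=[0,0,9,0]
After op 6 (STO M3): stack=[empty] mem=[0,0,9,12]
After op 7 (RCL M3): stack=[12] mem=[0,0,9,12]
After op 8 (RCL M2): stack=[12,9] mem=[0,0,9,12]
After op 9 (-): stack=[3] mem=[0,0,9,12]
After op 10 (push 10): stack=[3,10] mem=[0,0,9,12]
After op 11 (*): stack=[30] mem=[0,0,9,12]
After op 12 (RCL M2): stack=[30,9] mem=[0,0,9,12]
After op 13 (RCL M3): stack=[30,9,12] mem=[0,0,9,12]
After op 14 (+): stack=[30,21] mem=[0,0,9,12]

Answer: [30, 21]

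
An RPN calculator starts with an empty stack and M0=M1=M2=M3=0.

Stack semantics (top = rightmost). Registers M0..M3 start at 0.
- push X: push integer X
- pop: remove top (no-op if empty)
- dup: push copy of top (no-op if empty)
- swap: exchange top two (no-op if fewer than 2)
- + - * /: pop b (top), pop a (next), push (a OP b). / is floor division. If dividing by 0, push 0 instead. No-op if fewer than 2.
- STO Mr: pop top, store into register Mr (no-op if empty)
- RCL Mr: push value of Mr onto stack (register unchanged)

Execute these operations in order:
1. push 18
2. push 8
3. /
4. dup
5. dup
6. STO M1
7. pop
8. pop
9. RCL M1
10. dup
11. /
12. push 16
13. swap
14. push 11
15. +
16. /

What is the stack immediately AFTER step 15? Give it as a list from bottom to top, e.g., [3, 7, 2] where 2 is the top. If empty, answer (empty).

After op 1 (push 18): stack=[18] mem=[0,0,0,0]
After op 2 (push 8): stack=[18,8] mem=[0,0,0,0]
After op 3 (/): stack=[2] mem=[0,0,0,0]
After op 4 (dup): stack=[2,2] mem=[0,0,0,0]
After op 5 (dup): stack=[2,2,2] mem=[0,0,0,0]
After op 6 (STO M1): stack=[2,2] mem=[0,2,0,0]
After op 7 (pop): stack=[2] mem=[0,2,0,0]
After op 8 (pop): stack=[empty] mem=[0,2,0,0]
After op 9 (RCL M1): stack=[2] mem=[0,2,0,0]
After op 10 (dup): stack=[2,2] mem=[0,2,0,0]
After op 11 (/): stack=[1] mem=[0,2,0,0]
After op 12 (push 16): stack=[1,16] mem=[0,2,0,0]
After op 13 (swap): stack=[16,1] mem=[0,2,0,0]
After op 14 (push 11): stack=[16,1,11] mem=[0,2,0,0]
After op 15 (+): stack=[16,12] mem=[0,2,0,0]

[16, 12]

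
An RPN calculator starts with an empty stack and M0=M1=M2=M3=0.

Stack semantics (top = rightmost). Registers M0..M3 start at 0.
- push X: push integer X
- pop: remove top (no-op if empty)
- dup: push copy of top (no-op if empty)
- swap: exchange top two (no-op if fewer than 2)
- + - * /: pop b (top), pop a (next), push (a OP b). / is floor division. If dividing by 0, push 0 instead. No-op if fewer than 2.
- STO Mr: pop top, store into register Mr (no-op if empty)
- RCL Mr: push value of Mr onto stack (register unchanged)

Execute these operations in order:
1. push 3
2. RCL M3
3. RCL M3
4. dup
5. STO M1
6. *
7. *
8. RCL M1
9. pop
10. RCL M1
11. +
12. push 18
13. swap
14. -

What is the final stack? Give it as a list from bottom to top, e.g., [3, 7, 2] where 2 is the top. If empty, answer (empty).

After op 1 (push 3): stack=[3] mem=[0,0,0,0]
After op 2 (RCL M3): stack=[3,0] mem=[0,0,0,0]
After op 3 (RCL M3): stack=[3,0,0] mem=[0,0,0,0]
After op 4 (dup): stack=[3,0,0,0] mem=[0,0,0,0]
After op 5 (STO M1): stack=[3,0,0] mem=[0,0,0,0]
After op 6 (*): stack=[3,0] mem=[0,0,0,0]
After op 7 (*): stack=[0] mem=[0,0,0,0]
After op 8 (RCL M1): stack=[0,0] mem=[0,0,0,0]
After op 9 (pop): stack=[0] mem=[0,0,0,0]
After op 10 (RCL M1): stack=[0,0] mem=[0,0,0,0]
After op 11 (+): stack=[0] mem=[0,0,0,0]
After op 12 (push 18): stack=[0,18] mem=[0,0,0,0]
After op 13 (swap): stack=[18,0] mem=[0,0,0,0]
After op 14 (-): stack=[18] mem=[0,0,0,0]

Answer: [18]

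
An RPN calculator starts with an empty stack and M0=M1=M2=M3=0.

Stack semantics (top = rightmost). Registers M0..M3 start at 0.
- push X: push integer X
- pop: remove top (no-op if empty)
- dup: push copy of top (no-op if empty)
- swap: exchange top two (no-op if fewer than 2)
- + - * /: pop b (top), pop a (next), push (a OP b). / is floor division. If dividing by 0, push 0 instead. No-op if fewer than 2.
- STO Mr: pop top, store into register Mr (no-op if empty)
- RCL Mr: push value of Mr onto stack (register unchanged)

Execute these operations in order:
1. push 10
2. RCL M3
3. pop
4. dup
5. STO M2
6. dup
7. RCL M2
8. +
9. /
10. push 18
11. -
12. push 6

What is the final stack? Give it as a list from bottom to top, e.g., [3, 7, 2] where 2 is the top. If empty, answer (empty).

After op 1 (push 10): stack=[10] mem=[0,0,0,0]
After op 2 (RCL M3): stack=[10,0] mem=[0,0,0,0]
After op 3 (pop): stack=[10] mem=[0,0,0,0]
After op 4 (dup): stack=[10,10] mem=[0,0,0,0]
After op 5 (STO M2): stack=[10] mem=[0,0,10,0]
After op 6 (dup): stack=[10,10] mem=[0,0,10,0]
After op 7 (RCL M2): stack=[10,10,10] mem=[0,0,10,0]
After op 8 (+): stack=[10,20] mem=[0,0,10,0]
After op 9 (/): stack=[0] mem=[0,0,10,0]
After op 10 (push 18): stack=[0,18] mem=[0,0,10,0]
After op 11 (-): stack=[-18] mem=[0,0,10,0]
After op 12 (push 6): stack=[-18,6] mem=[0,0,10,0]

Answer: [-18, 6]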